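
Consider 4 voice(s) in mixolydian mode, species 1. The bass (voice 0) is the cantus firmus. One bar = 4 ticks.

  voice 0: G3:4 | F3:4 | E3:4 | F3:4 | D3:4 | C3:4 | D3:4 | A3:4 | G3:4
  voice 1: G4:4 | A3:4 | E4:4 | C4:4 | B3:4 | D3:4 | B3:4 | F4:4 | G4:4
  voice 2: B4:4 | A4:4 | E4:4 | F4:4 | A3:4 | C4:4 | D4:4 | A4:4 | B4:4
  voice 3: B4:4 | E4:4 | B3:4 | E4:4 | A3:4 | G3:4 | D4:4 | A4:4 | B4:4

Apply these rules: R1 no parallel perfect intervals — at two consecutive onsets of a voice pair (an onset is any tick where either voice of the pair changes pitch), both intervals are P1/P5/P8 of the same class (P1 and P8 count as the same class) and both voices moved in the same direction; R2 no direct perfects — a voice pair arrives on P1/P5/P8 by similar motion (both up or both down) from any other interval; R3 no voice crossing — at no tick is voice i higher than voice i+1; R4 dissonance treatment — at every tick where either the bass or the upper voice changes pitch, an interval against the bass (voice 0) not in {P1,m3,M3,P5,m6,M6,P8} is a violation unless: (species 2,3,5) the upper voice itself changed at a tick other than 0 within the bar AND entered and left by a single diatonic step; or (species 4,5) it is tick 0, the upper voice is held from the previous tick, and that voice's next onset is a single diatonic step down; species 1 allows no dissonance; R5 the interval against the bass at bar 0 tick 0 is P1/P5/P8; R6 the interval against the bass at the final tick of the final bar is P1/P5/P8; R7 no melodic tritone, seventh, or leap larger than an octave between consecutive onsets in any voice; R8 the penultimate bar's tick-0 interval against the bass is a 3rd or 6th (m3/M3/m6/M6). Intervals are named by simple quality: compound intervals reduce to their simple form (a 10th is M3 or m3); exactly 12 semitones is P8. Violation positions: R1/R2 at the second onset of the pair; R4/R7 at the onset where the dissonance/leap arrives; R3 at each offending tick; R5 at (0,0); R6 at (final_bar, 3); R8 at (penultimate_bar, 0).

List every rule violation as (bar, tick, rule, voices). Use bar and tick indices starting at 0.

bar 0: v0=G3 v1=G4 v2=B4 v3=B4 downbeat M3
bar 1: v0=F3 v1=A3 v2=A4 v3=E4 downbeat M7
bar 2: v0=E3 v1=E4 v2=E4 v3=B3 downbeat P5
bar 3: v0=F3 v1=C4 v2=F4 v3=E4 downbeat M7
bar 4: v0=D3 v1=B3 v2=A3 v3=A3 downbeat P5
bar 5: v0=C3 v1=D3 v2=C4 v3=G3 downbeat P5
bar 6: v0=D3 v1=B3 v2=D4 v3=D4 downbeat P8
bar 7: v0=A3 v1=F4 v2=A4 v3=A4 downbeat P8
bar 8: v0=G3 v1=G4 v2=B4 v3=B4 downbeat M3
  -> R5 @ bar 0 tick 0 v(0, 2): opens on M3
  -> R5 @ bar 0 tick 0 v(0, 3): opens on M3
  -> R2 @ bar 1 tick 0 v(1, 2): G4/B4 M3 -> A3/A4 P8 similar
  -> R2 @ bar 1 tick 0 v(1, 3): G4/B4 M3 -> A3/E4 P5 similar
  -> R3 @ bar 1 tick 0 v(2, 3): A4 above E4
  -> R4 @ bar 1 tick 0 v(0, 3): F3/E4 M7 untreated
  -> R7 @ bar 1 tick 0 v(1,): G4->A3 leap 10st
  -> R3 @ bar 1 tick 1 v(2, 3): A4 above E4
  -> R3 @ bar 1 tick 2 v(2, 3): A4 above E4
  -> R3 @ bar 1 tick 3 v(2, 3): A4 above E4
  -> R2 @ bar 2 tick 0 v(0, 2): F3/A4 M3 -> E3/E4 P8 similar
  -> R2 @ bar 2 tick 0 v(0, 3): F3/E4 M7 -> E3/B3 P5 similar
  -> R3 @ bar 2 tick 0 v(2, 3): E4 above B3
  -> R3 @ bar 2 tick 1 v(2, 3): E4 above B3
  -> R3 @ bar 2 tick 2 v(2, 3): E4 above B3
  -> R3 @ bar 2 tick 3 v(2, 3): E4 above B3
  -> R1 @ bar 3 tick 0 v(0, 2): E3/E4 P8 -> F3/F4 P8 similar
  -> R3 @ bar 3 tick 0 v(2, 3): F4 above E4
  -> R4 @ bar 3 tick 0 v(0, 3): F3/E4 M7 untreated
  -> R3 @ bar 3 tick 1 v(2, 3): F4 above E4
  -> R3 @ bar 3 tick 2 v(2, 3): F4 above E4
  -> R3 @ bar 3 tick 3 v(2, 3): F4 above E4
  -> R2 @ bar 4 tick 0 v(0, 2): F3/F4 P8 -> D3/A3 P5 similar
  -> R2 @ bar 4 tick 0 v(0, 3): F3/E4 M7 -> D3/A3 P5 similar
  -> R2 @ bar 4 tick 0 v(2, 3): F4/E4 m2 -> A3/A3 P1 similar
  -> R3 @ bar 4 tick 0 v(1, 2): B3 above A3
  -> R3 @ bar 4 tick 1 v(1, 2): B3 above A3
  -> R3 @ bar 4 tick 2 v(1, 2): B3 above A3
  -> R3 @ bar 4 tick 3 v(1, 2): B3 above A3
  -> R1 @ bar 5 tick 0 v(0, 3): D3/A3 P5 -> C3/G3 P5 similar
  -> R3 @ bar 5 tick 0 v(2, 3): C4 above G3
  -> R4 @ bar 5 tick 0 v(0, 1): C3/D3 M2 untreated
  -> R3 @ bar 5 tick 1 v(2, 3): C4 above G3
  -> R3 @ bar 5 tick 2 v(2, 3): C4 above G3
  -> R3 @ bar 5 tick 3 v(2, 3): C4 above G3
  -> R1 @ bar 6 tick 0 v(0, 2): C3/C4 P8 -> D3/D4 P8 similar
  -> R2 @ bar 6 tick 0 v(0, 3): C3/G3 P5 -> D3/D4 P8 similar
  -> R2 @ bar 6 tick 0 v(2, 3): C4/G3 P4 -> D4/D4 P1 similar
  -> R1 @ bar 7 tick 0 v(0, 2): D3/D4 P8 -> A3/A4 P8 similar
  -> R1 @ bar 7 tick 0 v(0, 3): D3/D4 P8 -> A3/A4 P8 similar
  -> R1 @ bar 7 tick 0 v(2, 3): D4/D4 P1 -> A4/A4 P1 similar
  -> R7 @ bar 7 tick 0 v(1,): B3->F4 leap 6st
  -> R8 @ bar 7 tick 0 v(0, 2): penult P8 not 3rd/6th
  -> R8 @ bar 7 tick 0 v(0, 3): penult P8 not 3rd/6th
  -> R1 @ bar 8 tick 0 v(2, 3): A4/A4 P1 -> B4/B4 P1 similar
  -> R6 @ bar 8 tick 3 v(0, 2): closes on M3
  -> R6 @ bar 8 tick 3 v(0, 3): closes on M3

(0, 0, R5, (0, 2))
(0, 0, R5, (0, 3))
(1, 0, R2, (1, 2))
(1, 0, R2, (1, 3))
(1, 0, R3, (2, 3))
(1, 0, R4, (0, 3))
(1, 0, R7, (1,))
(1, 1, R3, (2, 3))
(1, 2, R3, (2, 3))
(1, 3, R3, (2, 3))
(2, 0, R2, (0, 2))
(2, 0, R2, (0, 3))
(2, 0, R3, (2, 3))
(2, 1, R3, (2, 3))
(2, 2, R3, (2, 3))
(2, 3, R3, (2, 3))
(3, 0, R1, (0, 2))
(3, 0, R3, (2, 3))
(3, 0, R4, (0, 3))
(3, 1, R3, (2, 3))
(3, 2, R3, (2, 3))
(3, 3, R3, (2, 3))
(4, 0, R2, (0, 2))
(4, 0, R2, (0, 3))
(4, 0, R2, (2, 3))
(4, 0, R3, (1, 2))
(4, 1, R3, (1, 2))
(4, 2, R3, (1, 2))
(4, 3, R3, (1, 2))
(5, 0, R1, (0, 3))
(5, 0, R3, (2, 3))
(5, 0, R4, (0, 1))
(5, 1, R3, (2, 3))
(5, 2, R3, (2, 3))
(5, 3, R3, (2, 3))
(6, 0, R1, (0, 2))
(6, 0, R2, (0, 3))
(6, 0, R2, (2, 3))
(7, 0, R1, (0, 2))
(7, 0, R1, (0, 3))
(7, 0, R1, (2, 3))
(7, 0, R7, (1,))
(7, 0, R8, (0, 2))
(7, 0, R8, (0, 3))
(8, 0, R1, (2, 3))
(8, 3, R6, (0, 2))
(8, 3, R6, (0, 3))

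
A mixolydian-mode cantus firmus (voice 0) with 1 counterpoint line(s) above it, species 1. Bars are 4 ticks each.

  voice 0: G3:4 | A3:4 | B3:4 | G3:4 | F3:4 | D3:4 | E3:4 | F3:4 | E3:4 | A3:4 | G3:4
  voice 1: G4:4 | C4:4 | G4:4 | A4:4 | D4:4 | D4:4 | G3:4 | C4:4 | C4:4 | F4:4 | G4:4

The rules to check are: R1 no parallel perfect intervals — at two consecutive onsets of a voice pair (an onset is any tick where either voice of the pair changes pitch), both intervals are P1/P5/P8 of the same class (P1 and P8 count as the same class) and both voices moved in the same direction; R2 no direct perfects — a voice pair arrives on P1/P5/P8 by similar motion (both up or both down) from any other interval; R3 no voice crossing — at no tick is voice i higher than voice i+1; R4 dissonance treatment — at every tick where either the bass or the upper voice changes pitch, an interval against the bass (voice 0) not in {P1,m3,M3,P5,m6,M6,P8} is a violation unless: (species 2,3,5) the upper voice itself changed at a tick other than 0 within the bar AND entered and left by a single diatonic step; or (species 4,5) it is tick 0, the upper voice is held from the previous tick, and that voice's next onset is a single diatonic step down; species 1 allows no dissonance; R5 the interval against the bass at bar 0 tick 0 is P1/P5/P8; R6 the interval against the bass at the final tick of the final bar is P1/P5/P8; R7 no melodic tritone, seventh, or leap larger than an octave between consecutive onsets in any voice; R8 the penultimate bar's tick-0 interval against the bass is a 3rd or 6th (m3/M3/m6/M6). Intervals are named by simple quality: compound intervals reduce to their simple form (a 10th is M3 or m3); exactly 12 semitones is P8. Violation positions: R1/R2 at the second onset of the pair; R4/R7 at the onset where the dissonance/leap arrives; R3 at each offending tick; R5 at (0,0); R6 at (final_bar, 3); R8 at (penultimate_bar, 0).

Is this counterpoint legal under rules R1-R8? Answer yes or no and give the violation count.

No (2 violations)

bar 0: v0=G3 v1=G4 (P8)
bar 1: v0=A3 v1=C4 (m3)
bar 2: v0=B3 v1=G4 (m6)
bar 3: v0=G3 v1=A4 (M2)
bar 4: v0=F3 v1=D4 (M6)
bar 5: v0=D3 v1=D4 (P8)
bar 6: v0=E3 v1=G3 (m3)
bar 7: v0=F3 v1=C4 (P5)
bar 8: v0=E3 v1=C4 (m6)
bar 9: v0=A3 v1=F4 (m6)
bar 10: v0=G3 v1=G4 (P8)
  R4 @ bar3.0: G3/A4 M2 untreated
  R2 @ bar7.0: E3/G3 m3 -> F3/C4 P5 similar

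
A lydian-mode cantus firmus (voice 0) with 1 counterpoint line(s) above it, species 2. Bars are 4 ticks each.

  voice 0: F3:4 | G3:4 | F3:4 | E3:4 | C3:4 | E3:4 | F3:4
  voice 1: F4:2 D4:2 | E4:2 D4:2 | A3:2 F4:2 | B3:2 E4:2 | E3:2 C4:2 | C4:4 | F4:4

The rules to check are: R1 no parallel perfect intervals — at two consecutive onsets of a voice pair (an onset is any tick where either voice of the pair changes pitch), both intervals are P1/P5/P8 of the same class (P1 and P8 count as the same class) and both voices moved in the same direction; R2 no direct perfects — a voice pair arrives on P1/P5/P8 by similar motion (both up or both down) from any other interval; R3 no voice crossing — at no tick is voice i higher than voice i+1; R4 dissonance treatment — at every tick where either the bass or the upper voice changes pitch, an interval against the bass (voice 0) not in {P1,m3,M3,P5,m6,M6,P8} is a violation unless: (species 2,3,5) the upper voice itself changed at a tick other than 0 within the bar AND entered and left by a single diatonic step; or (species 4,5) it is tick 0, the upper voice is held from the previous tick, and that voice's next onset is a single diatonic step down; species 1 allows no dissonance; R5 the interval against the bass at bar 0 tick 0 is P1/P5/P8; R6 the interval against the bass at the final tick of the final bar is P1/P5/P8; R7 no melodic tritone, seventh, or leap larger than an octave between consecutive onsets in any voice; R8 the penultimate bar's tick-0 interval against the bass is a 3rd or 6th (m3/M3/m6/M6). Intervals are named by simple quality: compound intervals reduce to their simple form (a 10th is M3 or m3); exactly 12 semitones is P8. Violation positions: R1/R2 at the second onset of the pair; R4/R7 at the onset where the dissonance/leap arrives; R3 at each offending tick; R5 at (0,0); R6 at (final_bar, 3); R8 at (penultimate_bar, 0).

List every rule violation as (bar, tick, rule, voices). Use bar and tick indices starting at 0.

bar 0: v0=F3 v1=F4 downbeat P8
bar 1: v0=G3 v1=E4 downbeat M6
bar 2: v0=F3 v1=A3 downbeat M3
bar 3: v0=E3 v1=B3 downbeat P5
bar 4: v0=C3 v1=E3 downbeat M3
bar 5: v0=E3 v1=C4 downbeat m6
bar 6: v0=F3 v1=F4 downbeat P8
  -> R2 @ bar 3 tick 0 v(0, 1): F3/F4 P8 -> E3/B3 P5 similar
  -> R7 @ bar 3 tick 0 v(1,): F4->B3 leap 6st
  -> R2 @ bar 6 tick 0 v(0, 1): E3/C4 m6 -> F3/F4 P8 similar

(3, 0, R2, (0, 1))
(3, 0, R7, (1,))
(6, 0, R2, (0, 1))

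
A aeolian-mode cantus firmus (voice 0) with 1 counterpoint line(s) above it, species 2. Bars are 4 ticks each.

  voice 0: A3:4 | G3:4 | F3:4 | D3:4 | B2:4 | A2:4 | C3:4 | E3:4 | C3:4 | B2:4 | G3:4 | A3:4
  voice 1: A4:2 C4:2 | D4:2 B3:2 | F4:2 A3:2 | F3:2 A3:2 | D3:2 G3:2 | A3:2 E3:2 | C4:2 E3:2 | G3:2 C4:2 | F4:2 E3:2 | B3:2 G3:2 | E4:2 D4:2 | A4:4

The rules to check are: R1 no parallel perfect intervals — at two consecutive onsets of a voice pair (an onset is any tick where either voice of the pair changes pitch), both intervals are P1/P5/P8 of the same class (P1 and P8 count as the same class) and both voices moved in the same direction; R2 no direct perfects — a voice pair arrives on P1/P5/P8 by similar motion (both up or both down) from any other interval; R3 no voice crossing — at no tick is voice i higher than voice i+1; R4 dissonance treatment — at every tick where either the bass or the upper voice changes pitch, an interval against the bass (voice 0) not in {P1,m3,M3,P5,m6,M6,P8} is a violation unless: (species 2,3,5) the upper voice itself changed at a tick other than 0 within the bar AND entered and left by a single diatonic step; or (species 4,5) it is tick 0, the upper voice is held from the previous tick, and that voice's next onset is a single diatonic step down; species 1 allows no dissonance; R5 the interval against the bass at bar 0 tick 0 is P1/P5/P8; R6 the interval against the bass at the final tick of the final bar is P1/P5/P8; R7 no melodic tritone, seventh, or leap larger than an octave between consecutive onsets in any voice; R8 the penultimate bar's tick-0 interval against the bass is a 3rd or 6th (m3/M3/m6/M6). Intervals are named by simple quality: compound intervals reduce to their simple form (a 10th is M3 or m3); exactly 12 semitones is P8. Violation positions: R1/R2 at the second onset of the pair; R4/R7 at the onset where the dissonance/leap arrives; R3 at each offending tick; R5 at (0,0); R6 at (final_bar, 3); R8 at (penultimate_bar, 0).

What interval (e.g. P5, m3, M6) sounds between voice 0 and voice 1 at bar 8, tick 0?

P4

voice 0=C3 voice 1=F4 -> P4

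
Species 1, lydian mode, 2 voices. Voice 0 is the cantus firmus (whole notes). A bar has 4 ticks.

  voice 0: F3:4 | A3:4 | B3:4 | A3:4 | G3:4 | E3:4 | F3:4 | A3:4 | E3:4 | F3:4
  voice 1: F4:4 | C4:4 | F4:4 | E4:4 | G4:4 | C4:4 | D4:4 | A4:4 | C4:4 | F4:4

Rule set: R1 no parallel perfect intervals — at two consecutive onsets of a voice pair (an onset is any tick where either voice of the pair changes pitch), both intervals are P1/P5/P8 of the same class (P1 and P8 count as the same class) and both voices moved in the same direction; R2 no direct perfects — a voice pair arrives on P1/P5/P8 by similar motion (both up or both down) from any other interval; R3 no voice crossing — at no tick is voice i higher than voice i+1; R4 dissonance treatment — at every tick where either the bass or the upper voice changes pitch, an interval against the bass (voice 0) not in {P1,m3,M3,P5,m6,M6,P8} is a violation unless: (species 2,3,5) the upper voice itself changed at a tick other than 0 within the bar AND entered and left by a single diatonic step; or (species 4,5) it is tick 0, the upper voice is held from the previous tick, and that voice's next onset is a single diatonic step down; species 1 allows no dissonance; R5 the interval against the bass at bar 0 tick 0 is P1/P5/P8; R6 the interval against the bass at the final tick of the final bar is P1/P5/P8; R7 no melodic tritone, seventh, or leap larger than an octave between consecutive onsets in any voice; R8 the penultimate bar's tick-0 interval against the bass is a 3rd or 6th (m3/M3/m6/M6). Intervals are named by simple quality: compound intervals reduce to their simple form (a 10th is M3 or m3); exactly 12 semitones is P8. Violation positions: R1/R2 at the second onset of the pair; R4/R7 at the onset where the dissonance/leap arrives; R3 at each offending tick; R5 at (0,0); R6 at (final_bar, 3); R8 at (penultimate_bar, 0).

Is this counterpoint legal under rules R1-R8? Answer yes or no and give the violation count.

No (4 violations)

bar 0: v0=F3 v1=F4 (P8)
bar 1: v0=A3 v1=C4 (m3)
bar 2: v0=B3 v1=F4 (TT)
bar 3: v0=A3 v1=E4 (P5)
bar 4: v0=G3 v1=G4 (P8)
bar 5: v0=E3 v1=C4 (m6)
bar 6: v0=F3 v1=D4 (M6)
bar 7: v0=A3 v1=A4 (P8)
bar 8: v0=E3 v1=C4 (m6)
bar 9: v0=F3 v1=F4 (P8)
  R4 @ bar2.0: B3/F4 TT untreated
  R2 @ bar3.0: B3/F4 TT -> A3/E4 P5 similar
  R2 @ bar7.0: F3/D4 M6 -> A3/A4 P8 similar
  R2 @ bar9.0: E3/C4 m6 -> F3/F4 P8 similar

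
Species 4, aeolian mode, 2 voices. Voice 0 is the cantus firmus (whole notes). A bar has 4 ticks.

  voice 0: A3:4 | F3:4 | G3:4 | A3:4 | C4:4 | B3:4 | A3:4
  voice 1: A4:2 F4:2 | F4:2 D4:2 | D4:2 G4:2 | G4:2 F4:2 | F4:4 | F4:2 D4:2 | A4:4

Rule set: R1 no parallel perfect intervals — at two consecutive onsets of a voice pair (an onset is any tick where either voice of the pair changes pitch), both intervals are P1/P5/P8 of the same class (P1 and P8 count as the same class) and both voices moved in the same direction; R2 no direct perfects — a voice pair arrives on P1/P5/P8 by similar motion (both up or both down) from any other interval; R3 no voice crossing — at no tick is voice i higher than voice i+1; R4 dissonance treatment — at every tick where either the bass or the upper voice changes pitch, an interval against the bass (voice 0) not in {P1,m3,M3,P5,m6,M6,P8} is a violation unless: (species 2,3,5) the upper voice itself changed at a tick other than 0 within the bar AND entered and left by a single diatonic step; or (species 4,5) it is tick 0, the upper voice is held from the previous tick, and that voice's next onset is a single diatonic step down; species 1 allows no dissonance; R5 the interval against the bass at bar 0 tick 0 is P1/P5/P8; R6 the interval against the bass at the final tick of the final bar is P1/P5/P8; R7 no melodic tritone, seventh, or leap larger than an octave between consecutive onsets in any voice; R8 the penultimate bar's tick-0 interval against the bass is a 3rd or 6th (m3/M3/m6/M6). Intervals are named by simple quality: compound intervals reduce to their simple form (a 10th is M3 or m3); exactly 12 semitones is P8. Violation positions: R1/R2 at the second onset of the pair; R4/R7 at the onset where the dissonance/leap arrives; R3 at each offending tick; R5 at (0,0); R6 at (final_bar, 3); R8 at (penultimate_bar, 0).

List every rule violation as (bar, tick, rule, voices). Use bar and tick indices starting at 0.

bar 0: v0=A3 v1=A4 downbeat P8
bar 1: v0=F3 v1=F4 downbeat P8
bar 2: v0=G3 v1=D4 downbeat P5
bar 3: v0=A3 v1=G4 downbeat m7
bar 4: v0=C4 v1=F4 downbeat P4
bar 5: v0=B3 v1=F4 downbeat TT
bar 6: v0=A3 v1=A4 downbeat P8
  -> R4 @ bar 4 tick 0 v(0, 1): C4/F4 P4 untreated
  -> R4 @ bar 5 tick 0 v(0, 1): B3/F4 TT untreated
  -> R8 @ bar 5 tick 0 v(0, 1): penult TT not 3rd/6th

(4, 0, R4, (0, 1))
(5, 0, R4, (0, 1))
(5, 0, R8, (0, 1))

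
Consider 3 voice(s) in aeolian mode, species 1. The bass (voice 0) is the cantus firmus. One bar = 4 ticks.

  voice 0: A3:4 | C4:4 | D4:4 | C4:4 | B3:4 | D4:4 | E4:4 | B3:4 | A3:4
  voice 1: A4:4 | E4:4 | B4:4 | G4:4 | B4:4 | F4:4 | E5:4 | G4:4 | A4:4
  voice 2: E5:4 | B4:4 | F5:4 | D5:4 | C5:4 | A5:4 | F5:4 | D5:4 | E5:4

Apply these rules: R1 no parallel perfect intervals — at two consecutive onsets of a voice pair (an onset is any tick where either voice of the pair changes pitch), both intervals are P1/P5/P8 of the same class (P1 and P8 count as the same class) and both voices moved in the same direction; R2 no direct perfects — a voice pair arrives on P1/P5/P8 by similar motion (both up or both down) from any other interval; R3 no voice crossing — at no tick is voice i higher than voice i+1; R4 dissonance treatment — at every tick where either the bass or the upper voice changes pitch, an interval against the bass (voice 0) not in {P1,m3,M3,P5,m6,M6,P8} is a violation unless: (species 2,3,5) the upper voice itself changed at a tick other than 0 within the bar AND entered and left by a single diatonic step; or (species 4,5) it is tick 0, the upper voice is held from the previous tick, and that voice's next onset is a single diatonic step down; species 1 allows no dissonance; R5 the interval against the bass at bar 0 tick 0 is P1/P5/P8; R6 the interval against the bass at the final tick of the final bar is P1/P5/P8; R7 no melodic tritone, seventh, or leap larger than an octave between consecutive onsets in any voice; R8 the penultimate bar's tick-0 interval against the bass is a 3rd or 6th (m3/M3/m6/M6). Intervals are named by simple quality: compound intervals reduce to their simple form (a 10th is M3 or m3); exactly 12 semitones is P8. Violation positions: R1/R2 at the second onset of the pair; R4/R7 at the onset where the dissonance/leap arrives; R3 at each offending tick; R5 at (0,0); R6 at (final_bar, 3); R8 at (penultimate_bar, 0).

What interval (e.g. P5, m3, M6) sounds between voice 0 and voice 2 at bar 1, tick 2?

M7

voice 0=C4 voice 2=B4 -> M7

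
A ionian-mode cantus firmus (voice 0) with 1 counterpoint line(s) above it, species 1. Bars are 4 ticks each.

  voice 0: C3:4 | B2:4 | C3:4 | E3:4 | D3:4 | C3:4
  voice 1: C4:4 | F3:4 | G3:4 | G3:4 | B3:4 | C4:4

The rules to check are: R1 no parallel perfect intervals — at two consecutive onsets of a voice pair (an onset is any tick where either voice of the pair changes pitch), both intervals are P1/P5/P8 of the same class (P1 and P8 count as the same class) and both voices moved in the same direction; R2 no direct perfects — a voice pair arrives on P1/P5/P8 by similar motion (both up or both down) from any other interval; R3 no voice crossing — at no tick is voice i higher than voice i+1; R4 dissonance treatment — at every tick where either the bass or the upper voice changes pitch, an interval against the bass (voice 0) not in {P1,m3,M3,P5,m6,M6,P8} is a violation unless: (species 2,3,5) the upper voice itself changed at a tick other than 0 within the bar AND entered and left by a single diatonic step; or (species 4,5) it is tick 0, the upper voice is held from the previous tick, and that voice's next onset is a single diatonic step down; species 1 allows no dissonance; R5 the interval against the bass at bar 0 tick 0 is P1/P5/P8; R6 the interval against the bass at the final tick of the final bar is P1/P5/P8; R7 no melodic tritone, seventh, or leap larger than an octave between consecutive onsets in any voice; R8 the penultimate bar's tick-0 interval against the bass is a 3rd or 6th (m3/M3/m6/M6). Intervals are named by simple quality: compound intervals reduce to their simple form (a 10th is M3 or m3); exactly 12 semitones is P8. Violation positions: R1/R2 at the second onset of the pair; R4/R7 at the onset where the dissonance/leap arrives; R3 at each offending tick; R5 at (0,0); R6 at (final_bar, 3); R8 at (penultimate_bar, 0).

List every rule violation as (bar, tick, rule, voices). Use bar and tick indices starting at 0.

bar 0: v0=C3 v1=C4 downbeat P8
bar 1: v0=B2 v1=F3 downbeat TT
bar 2: v0=C3 v1=G3 downbeat P5
bar 3: v0=E3 v1=G3 downbeat m3
bar 4: v0=D3 v1=B3 downbeat M6
bar 5: v0=C3 v1=C4 downbeat P8
  -> R4 @ bar 1 tick 0 v(0, 1): B2/F3 TT untreated
  -> R2 @ bar 2 tick 0 v(0, 1): B2/F3 TT -> C3/G3 P5 similar

(1, 0, R4, (0, 1))
(2, 0, R2, (0, 1))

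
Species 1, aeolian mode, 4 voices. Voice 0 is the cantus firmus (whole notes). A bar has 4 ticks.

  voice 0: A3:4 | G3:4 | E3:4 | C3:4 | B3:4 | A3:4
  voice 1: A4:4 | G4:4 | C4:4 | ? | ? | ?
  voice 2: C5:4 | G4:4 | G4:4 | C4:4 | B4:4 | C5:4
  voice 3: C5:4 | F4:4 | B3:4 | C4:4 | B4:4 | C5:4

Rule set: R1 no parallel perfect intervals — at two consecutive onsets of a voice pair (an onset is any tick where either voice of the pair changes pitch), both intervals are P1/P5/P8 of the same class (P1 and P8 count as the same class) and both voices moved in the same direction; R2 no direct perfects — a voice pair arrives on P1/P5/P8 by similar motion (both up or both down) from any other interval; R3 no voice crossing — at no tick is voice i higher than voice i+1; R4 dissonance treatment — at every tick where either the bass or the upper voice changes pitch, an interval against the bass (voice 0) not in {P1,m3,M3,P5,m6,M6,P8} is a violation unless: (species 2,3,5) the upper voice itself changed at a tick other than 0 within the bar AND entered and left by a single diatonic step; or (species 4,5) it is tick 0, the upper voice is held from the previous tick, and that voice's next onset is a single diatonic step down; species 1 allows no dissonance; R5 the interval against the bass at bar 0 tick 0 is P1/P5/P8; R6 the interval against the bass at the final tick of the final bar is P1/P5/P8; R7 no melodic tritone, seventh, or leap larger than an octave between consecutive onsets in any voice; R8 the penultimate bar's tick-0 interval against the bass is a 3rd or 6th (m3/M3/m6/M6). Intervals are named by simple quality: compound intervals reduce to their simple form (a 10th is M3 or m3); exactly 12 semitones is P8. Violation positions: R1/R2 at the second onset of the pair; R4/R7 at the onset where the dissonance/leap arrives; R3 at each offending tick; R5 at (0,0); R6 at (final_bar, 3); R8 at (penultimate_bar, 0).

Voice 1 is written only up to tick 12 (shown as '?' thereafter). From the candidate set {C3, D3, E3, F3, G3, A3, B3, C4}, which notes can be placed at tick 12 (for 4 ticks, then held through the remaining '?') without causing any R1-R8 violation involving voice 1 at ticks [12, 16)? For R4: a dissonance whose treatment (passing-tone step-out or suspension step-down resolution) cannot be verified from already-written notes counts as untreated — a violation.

C3: violates R2
D3: violates R4,R7
E3: legal
F3: violates R1,R4
G3: violates R2
A3: legal
B3: violates R4
C4: legal

{A3, C4, E3}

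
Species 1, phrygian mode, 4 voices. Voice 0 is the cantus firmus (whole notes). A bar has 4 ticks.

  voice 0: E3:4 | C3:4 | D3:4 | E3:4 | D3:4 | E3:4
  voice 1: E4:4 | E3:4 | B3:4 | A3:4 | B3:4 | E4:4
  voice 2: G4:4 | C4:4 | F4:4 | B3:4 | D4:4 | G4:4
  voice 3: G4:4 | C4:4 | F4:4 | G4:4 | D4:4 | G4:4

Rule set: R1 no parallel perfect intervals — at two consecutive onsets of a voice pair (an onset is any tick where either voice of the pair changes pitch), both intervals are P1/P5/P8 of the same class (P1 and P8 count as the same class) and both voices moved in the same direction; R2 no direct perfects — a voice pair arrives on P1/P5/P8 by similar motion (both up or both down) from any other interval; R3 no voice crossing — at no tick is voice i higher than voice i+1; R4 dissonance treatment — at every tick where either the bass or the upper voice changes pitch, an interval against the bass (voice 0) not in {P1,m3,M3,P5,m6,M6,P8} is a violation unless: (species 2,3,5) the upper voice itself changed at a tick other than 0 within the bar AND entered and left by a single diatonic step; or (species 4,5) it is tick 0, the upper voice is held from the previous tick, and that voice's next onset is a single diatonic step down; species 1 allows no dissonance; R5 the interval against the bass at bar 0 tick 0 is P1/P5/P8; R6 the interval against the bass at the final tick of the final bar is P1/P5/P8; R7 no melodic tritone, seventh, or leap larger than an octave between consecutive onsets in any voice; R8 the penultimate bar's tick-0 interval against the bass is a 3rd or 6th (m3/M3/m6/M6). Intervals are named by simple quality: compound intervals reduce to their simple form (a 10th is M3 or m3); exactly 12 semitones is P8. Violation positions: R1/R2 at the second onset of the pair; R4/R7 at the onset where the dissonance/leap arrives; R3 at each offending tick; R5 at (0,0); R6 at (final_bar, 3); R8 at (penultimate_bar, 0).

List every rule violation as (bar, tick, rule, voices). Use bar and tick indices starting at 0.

bar 0: v0=E3 v1=E4 v2=G4 v3=G4 downbeat m3
bar 1: v0=C3 v1=E3 v2=C4 v3=C4 downbeat P8
bar 2: v0=D3 v1=B3 v2=F4 v3=F4 downbeat m3
bar 3: v0=E3 v1=A3 v2=B3 v3=G4 downbeat m3
bar 4: v0=D3 v1=B3 v2=D4 v3=D4 downbeat P8
bar 5: v0=E3 v1=E4 v2=G4 v3=G4 downbeat m3
  -> R5 @ bar 0 tick 0 v(0, 2): opens on m3
  -> R5 @ bar 0 tick 0 v(0, 3): opens on m3
  -> R1 @ bar 1 tick 0 v(2, 3): G4/G4 P1 -> C4/C4 P1 similar
  -> R2 @ bar 1 tick 0 v(0, 2): E3/G4 m3 -> C3/C4 P8 similar
  -> R2 @ bar 1 tick 0 v(0, 3): E3/G4 m3 -> C3/C4 P8 similar
  -> R1 @ bar 2 tick 0 v(2, 3): C4/C4 P1 -> F4/F4 P1 similar
  -> R4 @ bar 3 tick 0 v(0, 1): E3/A3 P4 untreated
  -> R7 @ bar 3 tick 0 v(2,): F4->B3 leap 6st
  -> R2 @ bar 4 tick 0 v(0, 3): E3/G4 m3 -> D3/D4 P8 similar
  -> R8 @ bar 4 tick 0 v(0, 2): penult P8 not 3rd/6th
  -> R8 @ bar 4 tick 0 v(0, 3): penult P8 not 3rd/6th
  -> R1 @ bar 5 tick 0 v(2, 3): D4/D4 P1 -> G4/G4 P1 similar
  -> R2 @ bar 5 tick 0 v(0, 1): D3/B3 M6 -> E3/E4 P8 similar
  -> R6 @ bar 5 tick 3 v(0, 2): closes on m3
  -> R6 @ bar 5 tick 3 v(0, 3): closes on m3

(0, 0, R5, (0, 2))
(0, 0, R5, (0, 3))
(1, 0, R1, (2, 3))
(1, 0, R2, (0, 2))
(1, 0, R2, (0, 3))
(2, 0, R1, (2, 3))
(3, 0, R4, (0, 1))
(3, 0, R7, (2,))
(4, 0, R2, (0, 3))
(4, 0, R8, (0, 2))
(4, 0, R8, (0, 3))
(5, 0, R1, (2, 3))
(5, 0, R2, (0, 1))
(5, 3, R6, (0, 2))
(5, 3, R6, (0, 3))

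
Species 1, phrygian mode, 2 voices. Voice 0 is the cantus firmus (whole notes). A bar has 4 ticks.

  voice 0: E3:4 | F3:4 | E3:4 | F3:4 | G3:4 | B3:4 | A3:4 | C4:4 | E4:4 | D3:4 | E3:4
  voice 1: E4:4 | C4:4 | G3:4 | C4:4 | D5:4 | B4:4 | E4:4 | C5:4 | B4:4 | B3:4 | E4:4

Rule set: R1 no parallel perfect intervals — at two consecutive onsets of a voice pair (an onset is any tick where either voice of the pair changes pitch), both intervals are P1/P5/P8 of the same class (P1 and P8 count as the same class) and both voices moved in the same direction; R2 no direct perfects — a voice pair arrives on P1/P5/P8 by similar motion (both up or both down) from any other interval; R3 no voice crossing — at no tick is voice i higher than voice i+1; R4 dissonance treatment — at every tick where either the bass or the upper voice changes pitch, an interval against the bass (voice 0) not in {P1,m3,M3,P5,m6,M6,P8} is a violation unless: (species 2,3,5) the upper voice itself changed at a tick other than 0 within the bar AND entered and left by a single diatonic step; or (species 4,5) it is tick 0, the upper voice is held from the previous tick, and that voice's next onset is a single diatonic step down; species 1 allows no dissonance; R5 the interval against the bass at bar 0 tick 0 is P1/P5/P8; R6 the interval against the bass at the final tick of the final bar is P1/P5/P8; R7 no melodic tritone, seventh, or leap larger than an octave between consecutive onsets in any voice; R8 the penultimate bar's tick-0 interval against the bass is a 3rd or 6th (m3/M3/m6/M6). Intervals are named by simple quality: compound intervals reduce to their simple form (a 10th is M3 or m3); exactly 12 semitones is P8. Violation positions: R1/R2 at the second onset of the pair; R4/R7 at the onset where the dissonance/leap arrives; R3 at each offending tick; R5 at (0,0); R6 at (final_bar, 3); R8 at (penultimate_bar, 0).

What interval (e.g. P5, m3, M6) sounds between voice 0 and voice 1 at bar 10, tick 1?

P8

voice 0=E3 voice 1=E4 -> P8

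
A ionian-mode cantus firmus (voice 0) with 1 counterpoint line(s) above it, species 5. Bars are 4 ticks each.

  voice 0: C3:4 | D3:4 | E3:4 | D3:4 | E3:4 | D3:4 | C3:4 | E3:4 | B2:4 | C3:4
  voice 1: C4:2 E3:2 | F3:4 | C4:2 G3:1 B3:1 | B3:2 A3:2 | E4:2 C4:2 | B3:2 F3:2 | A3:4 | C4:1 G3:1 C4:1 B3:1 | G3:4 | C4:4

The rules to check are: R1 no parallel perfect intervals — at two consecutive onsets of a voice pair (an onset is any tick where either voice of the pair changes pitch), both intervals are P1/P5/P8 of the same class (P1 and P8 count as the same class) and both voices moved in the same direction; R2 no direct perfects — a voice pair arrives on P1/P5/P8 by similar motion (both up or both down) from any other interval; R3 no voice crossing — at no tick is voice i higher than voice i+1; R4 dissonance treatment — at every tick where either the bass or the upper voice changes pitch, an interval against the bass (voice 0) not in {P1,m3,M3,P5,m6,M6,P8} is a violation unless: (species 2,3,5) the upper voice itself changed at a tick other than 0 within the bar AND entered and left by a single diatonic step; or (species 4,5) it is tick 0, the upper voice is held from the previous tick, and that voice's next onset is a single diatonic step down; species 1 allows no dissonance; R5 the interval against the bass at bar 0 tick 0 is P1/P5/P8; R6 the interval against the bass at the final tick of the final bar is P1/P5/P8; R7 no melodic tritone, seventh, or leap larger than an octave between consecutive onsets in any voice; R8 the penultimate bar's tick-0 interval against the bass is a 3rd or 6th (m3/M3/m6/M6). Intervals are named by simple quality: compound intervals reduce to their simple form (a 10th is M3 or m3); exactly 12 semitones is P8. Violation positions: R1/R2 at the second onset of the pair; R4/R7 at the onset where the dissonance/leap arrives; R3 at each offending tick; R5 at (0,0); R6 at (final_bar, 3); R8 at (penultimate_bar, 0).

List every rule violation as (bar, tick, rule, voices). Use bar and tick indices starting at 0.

(4, 0, R2, (0, 1))
(5, 2, R7, (1,))
(9, 0, R2, (0, 1))

bar 0: v0=C3 v1=C4 downbeat P8
bar 1: v0=D3 v1=F3 downbeat m3
bar 2: v0=E3 v1=C4 downbeat m6
bar 3: v0=D3 v1=B3 downbeat M6
bar 4: v0=E3 v1=E4 downbeat P8
bar 5: v0=D3 v1=B3 downbeat M6
bar 6: v0=C3 v1=A3 downbeat M6
bar 7: v0=E3 v1=C4 downbeat m6
bar 8: v0=B2 v1=G3 downbeat m6
bar 9: v0=C3 v1=C4 downbeat P8
  -> R2 @ bar 4 tick 0 v(0, 1): D3/A3 P5 -> E3/E4 P8 similar
  -> R7 @ bar 5 tick 2 v(1,): B3->F3 leap 6st
  -> R2 @ bar 9 tick 0 v(0, 1): B2/G3 m6 -> C3/C4 P8 similar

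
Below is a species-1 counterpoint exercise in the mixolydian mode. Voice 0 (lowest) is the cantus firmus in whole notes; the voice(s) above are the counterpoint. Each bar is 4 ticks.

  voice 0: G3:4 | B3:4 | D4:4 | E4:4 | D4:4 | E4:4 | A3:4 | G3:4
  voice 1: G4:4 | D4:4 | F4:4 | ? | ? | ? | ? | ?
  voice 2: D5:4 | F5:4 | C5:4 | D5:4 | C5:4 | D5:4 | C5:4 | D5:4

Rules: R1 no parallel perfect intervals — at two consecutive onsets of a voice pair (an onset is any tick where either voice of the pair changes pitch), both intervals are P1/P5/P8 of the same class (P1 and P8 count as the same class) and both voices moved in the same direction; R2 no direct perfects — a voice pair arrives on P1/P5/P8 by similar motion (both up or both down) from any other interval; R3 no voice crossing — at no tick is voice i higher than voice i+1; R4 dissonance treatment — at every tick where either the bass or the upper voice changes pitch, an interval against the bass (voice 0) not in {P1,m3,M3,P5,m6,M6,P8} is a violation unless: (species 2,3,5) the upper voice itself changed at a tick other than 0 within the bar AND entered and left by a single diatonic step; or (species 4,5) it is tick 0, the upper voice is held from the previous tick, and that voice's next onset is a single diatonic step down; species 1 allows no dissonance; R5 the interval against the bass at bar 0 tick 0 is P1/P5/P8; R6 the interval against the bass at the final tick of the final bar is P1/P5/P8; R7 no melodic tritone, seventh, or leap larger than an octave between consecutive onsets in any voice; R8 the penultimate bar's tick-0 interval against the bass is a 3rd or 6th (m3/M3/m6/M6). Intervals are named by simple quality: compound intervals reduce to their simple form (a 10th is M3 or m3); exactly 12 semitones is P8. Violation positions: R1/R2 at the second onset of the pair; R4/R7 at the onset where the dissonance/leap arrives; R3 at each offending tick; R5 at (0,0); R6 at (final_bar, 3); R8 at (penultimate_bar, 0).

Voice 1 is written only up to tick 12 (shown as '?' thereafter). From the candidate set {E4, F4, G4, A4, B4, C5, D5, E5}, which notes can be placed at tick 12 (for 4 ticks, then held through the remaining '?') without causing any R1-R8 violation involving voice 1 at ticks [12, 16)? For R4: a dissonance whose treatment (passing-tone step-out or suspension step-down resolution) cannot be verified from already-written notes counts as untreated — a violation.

E4: legal
F4: violates R4
G4: violates R1
A4: violates R4
B4: violates R2,R7
C5: legal
D5: violates R2,R4
E5: violates R2,R3,R7

{C5, E4}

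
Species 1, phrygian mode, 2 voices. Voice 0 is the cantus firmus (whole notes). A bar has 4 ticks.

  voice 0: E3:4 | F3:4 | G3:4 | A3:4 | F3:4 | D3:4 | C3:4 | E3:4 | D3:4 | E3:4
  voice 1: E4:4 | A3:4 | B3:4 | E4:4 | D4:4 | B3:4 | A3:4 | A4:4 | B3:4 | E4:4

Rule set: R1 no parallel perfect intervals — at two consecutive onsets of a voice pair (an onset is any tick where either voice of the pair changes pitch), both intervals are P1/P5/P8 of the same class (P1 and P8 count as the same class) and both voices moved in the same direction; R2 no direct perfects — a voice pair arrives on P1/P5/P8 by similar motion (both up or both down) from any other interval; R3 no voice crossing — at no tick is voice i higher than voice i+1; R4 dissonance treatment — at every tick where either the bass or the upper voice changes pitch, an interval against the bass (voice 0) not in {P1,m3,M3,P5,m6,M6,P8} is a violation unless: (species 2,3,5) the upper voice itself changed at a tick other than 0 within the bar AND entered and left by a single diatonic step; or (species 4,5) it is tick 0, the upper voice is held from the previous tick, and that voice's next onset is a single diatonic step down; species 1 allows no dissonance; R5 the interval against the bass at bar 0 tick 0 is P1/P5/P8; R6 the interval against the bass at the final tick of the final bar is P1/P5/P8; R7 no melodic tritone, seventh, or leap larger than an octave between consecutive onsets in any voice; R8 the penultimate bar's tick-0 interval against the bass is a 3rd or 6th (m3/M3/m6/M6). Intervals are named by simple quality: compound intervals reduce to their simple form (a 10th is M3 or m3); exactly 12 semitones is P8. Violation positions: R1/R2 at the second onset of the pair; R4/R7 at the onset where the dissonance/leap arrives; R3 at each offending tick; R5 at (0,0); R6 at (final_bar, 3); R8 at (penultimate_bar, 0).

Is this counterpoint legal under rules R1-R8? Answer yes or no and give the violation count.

No (4 violations)

bar 0: v0=E3 v1=E4 (P8)
bar 1: v0=F3 v1=A3 (M3)
bar 2: v0=G3 v1=B3 (M3)
bar 3: v0=A3 v1=E4 (P5)
bar 4: v0=F3 v1=D4 (M6)
bar 5: v0=D3 v1=B3 (M6)
bar 6: v0=C3 v1=A3 (M6)
bar 7: v0=E3 v1=A4 (P4)
bar 8: v0=D3 v1=B3 (M6)
bar 9: v0=E3 v1=E4 (P8)
  R2 @ bar3.0: G3/B3 M3 -> A3/E4 P5 similar
  R4 @ bar7.0: E3/A4 P4 untreated
  R7 @ bar8.0: A4->B3 leap 10st
  R2 @ bar9.0: D3/B3 M6 -> E3/E4 P8 similar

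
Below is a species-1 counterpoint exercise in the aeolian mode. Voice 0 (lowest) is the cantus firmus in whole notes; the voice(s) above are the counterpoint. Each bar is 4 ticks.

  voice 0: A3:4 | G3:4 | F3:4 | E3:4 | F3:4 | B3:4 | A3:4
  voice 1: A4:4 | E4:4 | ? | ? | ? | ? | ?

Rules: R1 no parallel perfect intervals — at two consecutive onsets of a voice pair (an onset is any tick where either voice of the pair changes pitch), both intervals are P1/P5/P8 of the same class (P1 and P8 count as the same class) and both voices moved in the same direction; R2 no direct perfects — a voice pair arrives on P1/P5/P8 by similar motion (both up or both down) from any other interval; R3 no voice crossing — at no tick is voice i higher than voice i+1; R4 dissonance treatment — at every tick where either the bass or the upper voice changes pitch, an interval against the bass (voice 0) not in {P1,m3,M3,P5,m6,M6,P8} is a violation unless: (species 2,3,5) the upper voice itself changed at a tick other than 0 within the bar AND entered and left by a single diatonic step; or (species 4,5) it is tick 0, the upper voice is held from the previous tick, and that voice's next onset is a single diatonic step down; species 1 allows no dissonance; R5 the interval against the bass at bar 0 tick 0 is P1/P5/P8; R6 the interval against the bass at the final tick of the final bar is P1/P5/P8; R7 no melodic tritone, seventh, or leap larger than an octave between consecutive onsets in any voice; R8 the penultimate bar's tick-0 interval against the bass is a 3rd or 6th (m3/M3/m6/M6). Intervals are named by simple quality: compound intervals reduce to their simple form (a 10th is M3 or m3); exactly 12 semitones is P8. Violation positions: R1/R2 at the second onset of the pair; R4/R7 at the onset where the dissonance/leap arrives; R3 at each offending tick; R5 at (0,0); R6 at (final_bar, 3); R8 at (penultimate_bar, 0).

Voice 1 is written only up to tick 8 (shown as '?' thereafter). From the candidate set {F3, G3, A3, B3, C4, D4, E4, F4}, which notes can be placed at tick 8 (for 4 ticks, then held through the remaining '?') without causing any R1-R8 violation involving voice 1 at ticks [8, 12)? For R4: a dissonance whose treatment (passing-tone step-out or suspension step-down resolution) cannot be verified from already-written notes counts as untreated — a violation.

{A3, D4, F4}

F3: violates R2,R7
G3: violates R4
A3: legal
B3: violates R4
C4: violates R2
D4: legal
E4: violates R4
F4: legal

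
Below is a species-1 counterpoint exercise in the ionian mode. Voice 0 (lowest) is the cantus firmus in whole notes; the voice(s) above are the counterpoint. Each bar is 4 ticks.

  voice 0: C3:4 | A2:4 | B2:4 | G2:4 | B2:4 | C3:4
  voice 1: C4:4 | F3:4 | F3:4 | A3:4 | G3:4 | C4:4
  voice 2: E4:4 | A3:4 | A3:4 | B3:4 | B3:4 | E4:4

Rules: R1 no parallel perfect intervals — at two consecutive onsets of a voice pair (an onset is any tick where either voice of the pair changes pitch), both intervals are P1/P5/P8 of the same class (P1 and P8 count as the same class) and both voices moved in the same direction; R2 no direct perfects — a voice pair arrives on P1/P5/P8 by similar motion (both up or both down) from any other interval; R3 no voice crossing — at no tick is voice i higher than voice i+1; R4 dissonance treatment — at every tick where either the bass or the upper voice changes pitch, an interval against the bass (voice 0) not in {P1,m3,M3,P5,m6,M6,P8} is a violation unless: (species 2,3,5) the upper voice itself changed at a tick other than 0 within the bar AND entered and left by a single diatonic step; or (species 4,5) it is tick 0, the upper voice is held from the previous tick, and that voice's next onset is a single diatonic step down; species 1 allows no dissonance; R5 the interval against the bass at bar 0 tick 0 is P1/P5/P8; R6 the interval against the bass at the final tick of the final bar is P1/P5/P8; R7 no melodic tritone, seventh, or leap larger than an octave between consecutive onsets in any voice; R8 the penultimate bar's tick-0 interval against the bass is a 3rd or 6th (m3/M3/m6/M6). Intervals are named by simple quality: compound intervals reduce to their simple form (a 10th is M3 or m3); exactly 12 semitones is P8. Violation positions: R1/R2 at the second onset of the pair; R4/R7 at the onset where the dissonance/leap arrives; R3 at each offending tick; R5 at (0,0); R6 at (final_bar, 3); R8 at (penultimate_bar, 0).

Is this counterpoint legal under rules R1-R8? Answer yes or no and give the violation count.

bar 0: v0=C3 v1=C4 v2=E4 (M3)
bar 1: v0=A2 v1=F3 v2=A3 (P8)
bar 2: v0=B2 v1=F3 v2=A3 (m7)
bar 3: v0=G2 v1=A3 v2=B3 (M3)
bar 4: v0=B2 v1=G3 v2=B3 (P8)
bar 5: v0=C3 v1=C4 v2=E4 (M3)
  R5 @ bar0.0: opens on M3
  R2 @ bar1.0: C3/E4 M3 -> A2/A3 P8 similar
  R4 @ bar2.0: B2/F3 TT untreated
  R4 @ bar2.0: B2/A3 m7 untreated
  R4 @ bar3.0: G2/A3 M2 untreated
  R8 @ bar4.0: penult P8 not 3rd/6th
  R2 @ bar5.0: B2/G3 m6 -> C3/C4 P8 similar
  R6 @ bar5.3: closes on M3

No (8 violations)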